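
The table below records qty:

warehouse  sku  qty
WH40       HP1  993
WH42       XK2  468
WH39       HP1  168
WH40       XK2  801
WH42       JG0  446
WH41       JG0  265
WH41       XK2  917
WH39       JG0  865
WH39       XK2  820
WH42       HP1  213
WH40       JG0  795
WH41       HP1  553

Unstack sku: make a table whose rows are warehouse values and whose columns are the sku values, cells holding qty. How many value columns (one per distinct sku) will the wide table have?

3 distinct sku values: XK2, JG0, HP1.

3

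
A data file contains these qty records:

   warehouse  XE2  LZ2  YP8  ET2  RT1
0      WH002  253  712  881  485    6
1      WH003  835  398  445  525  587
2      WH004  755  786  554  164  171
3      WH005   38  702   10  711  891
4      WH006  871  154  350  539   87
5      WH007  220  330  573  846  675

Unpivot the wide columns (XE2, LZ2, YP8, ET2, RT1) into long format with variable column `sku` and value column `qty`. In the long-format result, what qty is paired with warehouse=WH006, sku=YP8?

Unpivoting turns each (warehouse, wide-column) pair into one long row.
The wide cell at row WH006, column YP8 holds 350, so the long row (WH006, YP8) has qty=350.

350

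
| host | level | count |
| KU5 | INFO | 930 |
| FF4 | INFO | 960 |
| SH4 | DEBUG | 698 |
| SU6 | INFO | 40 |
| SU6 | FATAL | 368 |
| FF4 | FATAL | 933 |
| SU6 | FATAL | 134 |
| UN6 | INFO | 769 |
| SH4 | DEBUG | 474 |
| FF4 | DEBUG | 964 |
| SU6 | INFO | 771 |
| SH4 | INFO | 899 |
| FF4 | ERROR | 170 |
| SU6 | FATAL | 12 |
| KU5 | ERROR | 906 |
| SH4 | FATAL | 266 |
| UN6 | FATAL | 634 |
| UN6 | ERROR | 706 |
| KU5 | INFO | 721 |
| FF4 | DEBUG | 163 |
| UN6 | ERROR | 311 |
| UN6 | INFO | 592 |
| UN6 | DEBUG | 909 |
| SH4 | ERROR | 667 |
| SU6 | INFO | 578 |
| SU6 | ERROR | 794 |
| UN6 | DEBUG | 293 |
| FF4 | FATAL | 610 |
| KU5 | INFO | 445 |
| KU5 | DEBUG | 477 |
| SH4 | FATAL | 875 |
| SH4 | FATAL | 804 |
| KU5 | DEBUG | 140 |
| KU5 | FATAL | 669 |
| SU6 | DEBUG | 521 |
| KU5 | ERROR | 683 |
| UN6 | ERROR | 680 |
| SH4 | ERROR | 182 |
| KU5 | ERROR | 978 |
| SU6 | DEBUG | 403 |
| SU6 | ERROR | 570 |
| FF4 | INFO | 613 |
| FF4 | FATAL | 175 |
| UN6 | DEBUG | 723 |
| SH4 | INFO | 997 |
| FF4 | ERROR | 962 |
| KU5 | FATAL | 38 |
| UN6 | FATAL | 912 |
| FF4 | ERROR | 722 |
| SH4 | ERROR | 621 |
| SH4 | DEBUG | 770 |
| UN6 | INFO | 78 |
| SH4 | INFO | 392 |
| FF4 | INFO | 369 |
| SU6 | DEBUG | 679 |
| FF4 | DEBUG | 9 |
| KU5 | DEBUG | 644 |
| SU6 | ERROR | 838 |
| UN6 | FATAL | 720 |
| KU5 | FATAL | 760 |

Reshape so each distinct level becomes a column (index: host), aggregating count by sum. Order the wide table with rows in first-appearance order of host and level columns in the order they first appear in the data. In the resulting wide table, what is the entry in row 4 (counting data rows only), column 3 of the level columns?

514

With rows in first-appearance order of host, row 4 is host=SU6. level columns in first-appearance order: INFO, DEBUG, FATAL, ERROR; column 3 is FATAL.
Long rows with host=SU6, level=FATAL: 368 + 134 + 12 = 514.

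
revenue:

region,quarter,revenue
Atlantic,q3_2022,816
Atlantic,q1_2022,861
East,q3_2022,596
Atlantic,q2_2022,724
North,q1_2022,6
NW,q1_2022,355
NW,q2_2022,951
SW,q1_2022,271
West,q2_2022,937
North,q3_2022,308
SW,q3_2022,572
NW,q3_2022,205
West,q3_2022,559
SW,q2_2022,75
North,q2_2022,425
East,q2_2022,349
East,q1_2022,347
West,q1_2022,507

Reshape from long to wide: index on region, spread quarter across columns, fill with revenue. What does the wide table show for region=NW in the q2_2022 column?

951

Wide layout: rows indexed by region, columns are the 3 distinct quarter values (q3_2022, q1_2022, q2_2022).
Cell (region=NW, quarter=q2_2022) draws from the long row where region=NW and quarter=q2_2022, which has revenue=951.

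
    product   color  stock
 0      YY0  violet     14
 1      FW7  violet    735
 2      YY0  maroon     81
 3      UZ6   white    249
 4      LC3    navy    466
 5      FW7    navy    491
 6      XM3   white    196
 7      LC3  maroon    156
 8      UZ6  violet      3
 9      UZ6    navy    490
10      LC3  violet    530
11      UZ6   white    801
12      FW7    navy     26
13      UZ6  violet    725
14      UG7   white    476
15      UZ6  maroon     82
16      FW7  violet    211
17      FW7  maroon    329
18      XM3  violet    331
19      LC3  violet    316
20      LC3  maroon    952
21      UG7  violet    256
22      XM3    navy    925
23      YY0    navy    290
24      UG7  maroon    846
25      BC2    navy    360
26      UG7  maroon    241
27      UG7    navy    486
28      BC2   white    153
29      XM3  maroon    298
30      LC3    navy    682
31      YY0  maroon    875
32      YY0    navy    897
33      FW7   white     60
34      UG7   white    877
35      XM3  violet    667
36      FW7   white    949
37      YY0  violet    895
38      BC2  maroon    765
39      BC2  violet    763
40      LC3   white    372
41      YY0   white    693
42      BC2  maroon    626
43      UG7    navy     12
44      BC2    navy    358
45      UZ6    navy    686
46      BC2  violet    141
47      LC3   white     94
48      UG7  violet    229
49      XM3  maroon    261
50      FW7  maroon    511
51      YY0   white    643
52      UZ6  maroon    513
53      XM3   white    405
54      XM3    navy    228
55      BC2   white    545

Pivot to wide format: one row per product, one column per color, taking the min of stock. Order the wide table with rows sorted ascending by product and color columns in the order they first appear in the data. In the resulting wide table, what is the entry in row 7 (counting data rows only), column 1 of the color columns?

With rows sorted ascending by product, row 7 is product=YY0. color columns in first-appearance order: violet, maroon, white, navy; column 1 is violet.
Long rows with product=YY0, color=violet: min(14, 895) = 14.

14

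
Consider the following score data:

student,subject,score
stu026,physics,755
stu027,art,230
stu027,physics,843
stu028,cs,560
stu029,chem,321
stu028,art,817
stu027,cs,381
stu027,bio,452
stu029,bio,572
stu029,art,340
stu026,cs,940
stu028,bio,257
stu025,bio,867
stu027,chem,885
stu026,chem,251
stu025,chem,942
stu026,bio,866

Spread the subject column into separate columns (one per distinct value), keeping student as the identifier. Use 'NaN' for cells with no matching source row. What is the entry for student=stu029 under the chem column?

The long row with student=stu029, subject=chem has score=321.

321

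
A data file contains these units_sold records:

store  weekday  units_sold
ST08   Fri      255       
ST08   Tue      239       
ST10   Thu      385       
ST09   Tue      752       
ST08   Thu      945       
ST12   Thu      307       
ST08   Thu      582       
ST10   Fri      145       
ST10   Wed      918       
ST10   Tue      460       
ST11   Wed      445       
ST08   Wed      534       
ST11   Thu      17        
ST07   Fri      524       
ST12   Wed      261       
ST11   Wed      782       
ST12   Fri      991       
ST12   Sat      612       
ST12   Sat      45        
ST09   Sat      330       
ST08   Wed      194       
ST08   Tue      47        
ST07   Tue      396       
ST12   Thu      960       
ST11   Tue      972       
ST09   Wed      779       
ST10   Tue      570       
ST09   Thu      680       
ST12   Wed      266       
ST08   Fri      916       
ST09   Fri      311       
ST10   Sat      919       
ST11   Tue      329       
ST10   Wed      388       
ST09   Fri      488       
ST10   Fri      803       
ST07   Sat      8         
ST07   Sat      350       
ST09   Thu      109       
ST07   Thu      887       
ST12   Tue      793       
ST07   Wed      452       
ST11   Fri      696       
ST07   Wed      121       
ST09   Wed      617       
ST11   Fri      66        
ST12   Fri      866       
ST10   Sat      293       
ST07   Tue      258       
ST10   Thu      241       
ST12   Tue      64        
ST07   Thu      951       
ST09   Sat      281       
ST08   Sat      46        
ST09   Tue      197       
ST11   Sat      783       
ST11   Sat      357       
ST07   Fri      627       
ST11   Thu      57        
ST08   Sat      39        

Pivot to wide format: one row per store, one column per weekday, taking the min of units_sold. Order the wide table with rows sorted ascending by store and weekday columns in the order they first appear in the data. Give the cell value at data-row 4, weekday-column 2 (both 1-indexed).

With rows sorted ascending by store, row 4 is store=ST10. weekday columns in first-appearance order: Fri, Tue, Thu, Wed, Sat; column 2 is Tue.
Long rows with store=ST10, weekday=Tue: min(460, 570) = 460.

460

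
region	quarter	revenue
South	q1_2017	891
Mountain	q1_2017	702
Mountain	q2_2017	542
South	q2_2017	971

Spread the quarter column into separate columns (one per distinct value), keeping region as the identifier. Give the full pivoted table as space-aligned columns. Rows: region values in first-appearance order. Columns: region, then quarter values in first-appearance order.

region    q1_2017  q2_2017
South     891      971    
Mountain  702      542    

Columns: region plus the 2 distinct quarter values (q1_2017, q2_2017).
For example, row South column q1_2017 takes revenue=891 from the long row (South, q1_2017).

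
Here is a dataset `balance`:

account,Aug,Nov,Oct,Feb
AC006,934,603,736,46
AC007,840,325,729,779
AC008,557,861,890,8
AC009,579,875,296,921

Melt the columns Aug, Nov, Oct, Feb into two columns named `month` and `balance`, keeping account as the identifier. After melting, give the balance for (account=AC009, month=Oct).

296

Unpivoting turns each (account, wide-column) pair into one long row.
The wide cell at row AC009, column Oct holds 296, so the long row (AC009, Oct) has balance=296.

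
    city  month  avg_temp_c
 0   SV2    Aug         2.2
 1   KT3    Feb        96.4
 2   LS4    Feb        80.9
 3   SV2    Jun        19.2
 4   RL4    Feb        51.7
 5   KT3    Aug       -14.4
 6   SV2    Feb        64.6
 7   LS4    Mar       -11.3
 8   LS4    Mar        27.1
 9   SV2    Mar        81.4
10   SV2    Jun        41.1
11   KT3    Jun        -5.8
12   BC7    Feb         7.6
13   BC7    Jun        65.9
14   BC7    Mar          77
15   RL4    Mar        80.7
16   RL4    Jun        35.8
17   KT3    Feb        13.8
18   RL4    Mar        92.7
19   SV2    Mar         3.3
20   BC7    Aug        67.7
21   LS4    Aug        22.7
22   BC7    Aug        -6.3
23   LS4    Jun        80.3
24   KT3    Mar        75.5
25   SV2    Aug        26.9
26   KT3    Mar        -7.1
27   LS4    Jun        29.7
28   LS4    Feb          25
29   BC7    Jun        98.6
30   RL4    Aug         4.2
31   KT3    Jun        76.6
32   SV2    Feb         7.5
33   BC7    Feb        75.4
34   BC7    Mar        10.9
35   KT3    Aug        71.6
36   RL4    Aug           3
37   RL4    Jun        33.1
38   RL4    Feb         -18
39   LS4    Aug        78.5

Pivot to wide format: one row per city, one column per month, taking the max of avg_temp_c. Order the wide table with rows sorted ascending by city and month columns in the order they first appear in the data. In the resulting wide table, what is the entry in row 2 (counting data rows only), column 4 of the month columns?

With rows sorted ascending by city, row 2 is city=KT3. month columns in first-appearance order: Aug, Feb, Jun, Mar; column 4 is Mar.
Long rows with city=KT3, month=Mar: max(75.5, -7.1) = 75.5.

75.5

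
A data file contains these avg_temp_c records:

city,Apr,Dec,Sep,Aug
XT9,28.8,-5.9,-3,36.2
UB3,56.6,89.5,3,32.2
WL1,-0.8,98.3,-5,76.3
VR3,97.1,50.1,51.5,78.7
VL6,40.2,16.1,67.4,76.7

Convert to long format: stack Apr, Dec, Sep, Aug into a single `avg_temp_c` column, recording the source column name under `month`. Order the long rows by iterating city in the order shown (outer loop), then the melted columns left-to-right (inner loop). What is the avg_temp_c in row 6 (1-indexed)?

20 rows total (5 × 4). Row 6: index ⌊(6-1)/4⌋ = 1 into city → UB3; (6-1) mod 4 = 1 into the melted columns → Dec.
So row 6 is (UB3, Dec, 89.5); avg_temp_c = 89.5.

89.5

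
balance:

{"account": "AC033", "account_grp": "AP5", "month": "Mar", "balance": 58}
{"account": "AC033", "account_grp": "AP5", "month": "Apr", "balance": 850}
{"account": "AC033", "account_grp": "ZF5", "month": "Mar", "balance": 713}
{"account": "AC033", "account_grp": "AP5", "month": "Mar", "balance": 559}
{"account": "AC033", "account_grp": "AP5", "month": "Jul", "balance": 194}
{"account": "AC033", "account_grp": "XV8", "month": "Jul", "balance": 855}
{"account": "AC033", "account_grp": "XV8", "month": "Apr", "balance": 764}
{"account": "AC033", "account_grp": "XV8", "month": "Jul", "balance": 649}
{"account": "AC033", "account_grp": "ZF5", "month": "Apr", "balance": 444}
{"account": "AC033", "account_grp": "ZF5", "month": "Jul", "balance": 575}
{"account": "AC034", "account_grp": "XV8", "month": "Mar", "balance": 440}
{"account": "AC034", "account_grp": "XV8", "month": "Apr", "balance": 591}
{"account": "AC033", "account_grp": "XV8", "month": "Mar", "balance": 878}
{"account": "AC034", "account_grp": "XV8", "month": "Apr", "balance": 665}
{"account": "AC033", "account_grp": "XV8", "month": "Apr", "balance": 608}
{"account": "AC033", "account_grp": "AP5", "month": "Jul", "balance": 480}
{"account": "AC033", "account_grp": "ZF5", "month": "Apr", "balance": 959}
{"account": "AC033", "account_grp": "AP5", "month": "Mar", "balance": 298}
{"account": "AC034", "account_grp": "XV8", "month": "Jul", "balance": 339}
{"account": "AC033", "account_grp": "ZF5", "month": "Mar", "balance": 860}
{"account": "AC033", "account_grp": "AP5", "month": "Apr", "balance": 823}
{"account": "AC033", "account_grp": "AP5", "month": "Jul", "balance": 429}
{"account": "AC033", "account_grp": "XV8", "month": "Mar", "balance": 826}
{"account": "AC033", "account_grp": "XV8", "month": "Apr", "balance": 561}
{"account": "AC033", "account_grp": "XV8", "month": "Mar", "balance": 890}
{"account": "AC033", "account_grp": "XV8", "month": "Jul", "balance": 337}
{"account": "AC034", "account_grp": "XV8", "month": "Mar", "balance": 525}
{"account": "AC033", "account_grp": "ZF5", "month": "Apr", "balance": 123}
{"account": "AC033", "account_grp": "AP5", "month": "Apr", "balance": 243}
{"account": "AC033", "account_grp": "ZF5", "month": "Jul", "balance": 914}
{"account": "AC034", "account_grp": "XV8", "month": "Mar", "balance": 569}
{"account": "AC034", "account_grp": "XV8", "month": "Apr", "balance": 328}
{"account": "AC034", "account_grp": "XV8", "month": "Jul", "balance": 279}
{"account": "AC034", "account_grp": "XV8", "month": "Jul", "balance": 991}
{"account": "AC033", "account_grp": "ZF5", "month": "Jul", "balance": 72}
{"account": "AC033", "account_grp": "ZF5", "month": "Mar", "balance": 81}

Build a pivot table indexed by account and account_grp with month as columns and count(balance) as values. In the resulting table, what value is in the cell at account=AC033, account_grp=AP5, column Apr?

Rows with account=AC033, account_grp=AP5 and month=Apr: balance values are 850, 823, 243.
3 rows match — count = 3.

3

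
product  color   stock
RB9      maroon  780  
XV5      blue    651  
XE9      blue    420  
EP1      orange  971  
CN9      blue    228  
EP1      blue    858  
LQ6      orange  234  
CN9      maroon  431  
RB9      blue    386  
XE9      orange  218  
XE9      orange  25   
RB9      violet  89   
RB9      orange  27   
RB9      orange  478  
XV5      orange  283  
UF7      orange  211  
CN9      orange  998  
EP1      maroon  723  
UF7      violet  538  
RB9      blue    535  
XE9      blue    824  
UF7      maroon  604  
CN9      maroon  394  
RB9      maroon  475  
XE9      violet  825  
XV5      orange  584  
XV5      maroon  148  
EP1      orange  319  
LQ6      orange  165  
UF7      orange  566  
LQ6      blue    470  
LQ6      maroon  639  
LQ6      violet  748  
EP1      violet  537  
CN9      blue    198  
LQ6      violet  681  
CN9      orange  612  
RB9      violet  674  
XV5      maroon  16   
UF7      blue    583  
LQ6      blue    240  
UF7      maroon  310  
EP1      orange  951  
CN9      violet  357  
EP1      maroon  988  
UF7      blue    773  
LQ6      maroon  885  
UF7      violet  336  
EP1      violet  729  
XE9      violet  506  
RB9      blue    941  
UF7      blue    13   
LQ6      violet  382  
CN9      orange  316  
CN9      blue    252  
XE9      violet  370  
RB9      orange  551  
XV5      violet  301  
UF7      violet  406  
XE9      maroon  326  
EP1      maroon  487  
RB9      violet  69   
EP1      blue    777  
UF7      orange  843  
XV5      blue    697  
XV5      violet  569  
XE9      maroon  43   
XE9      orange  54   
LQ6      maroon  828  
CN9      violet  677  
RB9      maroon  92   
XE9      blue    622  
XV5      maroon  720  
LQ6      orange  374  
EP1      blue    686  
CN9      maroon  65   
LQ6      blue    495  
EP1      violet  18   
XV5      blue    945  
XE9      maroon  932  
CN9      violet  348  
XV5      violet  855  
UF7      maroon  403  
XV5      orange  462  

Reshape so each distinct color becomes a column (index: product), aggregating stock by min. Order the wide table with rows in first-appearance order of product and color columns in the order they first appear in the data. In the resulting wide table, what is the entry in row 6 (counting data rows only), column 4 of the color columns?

382

With rows in first-appearance order of product, row 6 is product=LQ6. color columns in first-appearance order: maroon, blue, orange, violet; column 4 is violet.
Long rows with product=LQ6, color=violet: min(748, 681, 382) = 382.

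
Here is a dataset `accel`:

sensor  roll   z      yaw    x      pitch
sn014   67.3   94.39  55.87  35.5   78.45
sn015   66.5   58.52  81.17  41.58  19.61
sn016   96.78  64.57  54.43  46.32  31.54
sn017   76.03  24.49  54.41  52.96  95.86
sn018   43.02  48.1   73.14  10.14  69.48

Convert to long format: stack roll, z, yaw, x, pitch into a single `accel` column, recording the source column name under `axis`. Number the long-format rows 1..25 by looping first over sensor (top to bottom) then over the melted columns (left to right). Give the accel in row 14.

25 rows total (5 × 5). Row 14: index ⌊(14-1)/5⌋ = 2 into sensor → sn016; (14-1) mod 5 = 3 into the melted columns → x.
So row 14 is (sn016, x, 46.32); accel = 46.32.

46.32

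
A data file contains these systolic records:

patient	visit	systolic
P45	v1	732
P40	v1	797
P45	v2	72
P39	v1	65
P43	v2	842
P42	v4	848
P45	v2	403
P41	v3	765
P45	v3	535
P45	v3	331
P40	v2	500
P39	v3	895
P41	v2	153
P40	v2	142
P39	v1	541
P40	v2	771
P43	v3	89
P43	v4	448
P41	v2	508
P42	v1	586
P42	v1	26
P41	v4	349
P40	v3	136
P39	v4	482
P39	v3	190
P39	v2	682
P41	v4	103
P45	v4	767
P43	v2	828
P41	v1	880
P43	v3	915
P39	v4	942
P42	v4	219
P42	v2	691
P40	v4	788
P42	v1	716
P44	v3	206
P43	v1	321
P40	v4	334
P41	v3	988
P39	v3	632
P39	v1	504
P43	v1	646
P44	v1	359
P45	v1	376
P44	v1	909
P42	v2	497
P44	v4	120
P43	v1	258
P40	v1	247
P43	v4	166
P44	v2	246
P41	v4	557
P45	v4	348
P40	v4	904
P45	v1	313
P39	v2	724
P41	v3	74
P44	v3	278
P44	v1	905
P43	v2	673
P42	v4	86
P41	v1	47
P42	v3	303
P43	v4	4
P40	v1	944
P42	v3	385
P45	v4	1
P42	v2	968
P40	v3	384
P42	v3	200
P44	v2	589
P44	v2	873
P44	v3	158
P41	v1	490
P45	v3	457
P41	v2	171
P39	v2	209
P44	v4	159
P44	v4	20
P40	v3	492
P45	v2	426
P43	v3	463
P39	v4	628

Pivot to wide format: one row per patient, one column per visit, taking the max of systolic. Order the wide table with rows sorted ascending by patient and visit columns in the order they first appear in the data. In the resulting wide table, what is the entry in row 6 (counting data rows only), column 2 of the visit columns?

With rows sorted ascending by patient, row 6 is patient=P44. visit columns in first-appearance order: v1, v2, v4, v3; column 2 is v2.
Long rows with patient=P44, visit=v2: max(246, 589, 873) = 873.

873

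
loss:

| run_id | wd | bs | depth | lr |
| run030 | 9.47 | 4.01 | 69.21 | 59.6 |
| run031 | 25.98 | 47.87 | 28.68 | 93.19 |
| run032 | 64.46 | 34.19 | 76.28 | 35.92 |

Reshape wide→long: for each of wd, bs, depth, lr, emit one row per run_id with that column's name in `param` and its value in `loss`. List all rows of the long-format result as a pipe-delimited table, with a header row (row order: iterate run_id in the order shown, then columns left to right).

Each (run_id, column) pair becomes one row: 3 × 4 = 12 rows.
For example, (run030, wd) → loss=9.47.

| run_id | param | loss |
| run030 | wd | 9.47 |
| run030 | bs | 4.01 |
| run030 | depth | 69.21 |
| run030 | lr | 59.6 |
| run031 | wd | 25.98 |
| run031 | bs | 47.87 |
| run031 | depth | 28.68 |
| run031 | lr | 93.19 |
| run032 | wd | 64.46 |
| run032 | bs | 34.19 |
| run032 | depth | 76.28 |
| run032 | lr | 35.92 |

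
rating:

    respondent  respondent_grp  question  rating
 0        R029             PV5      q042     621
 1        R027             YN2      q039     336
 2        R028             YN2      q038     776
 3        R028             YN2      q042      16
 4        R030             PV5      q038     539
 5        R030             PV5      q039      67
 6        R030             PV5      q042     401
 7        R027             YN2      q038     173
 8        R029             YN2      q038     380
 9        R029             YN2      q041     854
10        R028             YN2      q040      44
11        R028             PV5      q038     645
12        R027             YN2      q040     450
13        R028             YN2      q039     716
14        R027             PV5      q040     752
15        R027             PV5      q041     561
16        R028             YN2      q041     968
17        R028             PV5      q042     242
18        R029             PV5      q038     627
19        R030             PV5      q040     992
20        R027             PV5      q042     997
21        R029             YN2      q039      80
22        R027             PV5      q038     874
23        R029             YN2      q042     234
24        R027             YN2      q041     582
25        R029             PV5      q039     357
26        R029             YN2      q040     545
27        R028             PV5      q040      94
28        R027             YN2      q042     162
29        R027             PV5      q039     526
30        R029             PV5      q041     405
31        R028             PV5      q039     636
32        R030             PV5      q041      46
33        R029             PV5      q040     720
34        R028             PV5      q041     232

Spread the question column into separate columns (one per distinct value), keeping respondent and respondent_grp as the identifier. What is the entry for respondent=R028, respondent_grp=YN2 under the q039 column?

Wide layout: rows indexed by respondent and respondent_grp, columns are the 5 distinct question values (q042, q039, q038, q041, q040).
Cell (respondent=R028, respondent_grp=YN2, question=q039) draws from the long row where respondent=R028, respondent_grp=YN2 and question=q039, which has rating=716.

716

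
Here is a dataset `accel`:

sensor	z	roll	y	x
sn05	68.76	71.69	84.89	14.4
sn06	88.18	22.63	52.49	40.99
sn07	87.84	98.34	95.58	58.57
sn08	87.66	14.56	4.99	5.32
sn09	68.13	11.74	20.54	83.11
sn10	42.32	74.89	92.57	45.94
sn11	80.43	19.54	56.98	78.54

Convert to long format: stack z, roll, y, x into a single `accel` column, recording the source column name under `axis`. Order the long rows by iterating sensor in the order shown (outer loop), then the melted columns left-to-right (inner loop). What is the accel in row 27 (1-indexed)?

56.98

28 rows total (7 × 4). Row 27: index ⌊(27-1)/4⌋ = 6 into sensor → sn11; (27-1) mod 4 = 2 into the melted columns → y.
So row 27 is (sn11, y, 56.98); accel = 56.98.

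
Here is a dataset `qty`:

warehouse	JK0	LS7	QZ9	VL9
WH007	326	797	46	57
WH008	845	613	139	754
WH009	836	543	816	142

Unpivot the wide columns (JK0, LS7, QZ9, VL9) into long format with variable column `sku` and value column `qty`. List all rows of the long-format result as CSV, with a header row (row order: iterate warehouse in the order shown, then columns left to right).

Each (warehouse, column) pair becomes one row: 3 × 4 = 12 rows.
For example, (WH007, JK0) → qty=326.

warehouse,sku,qty
WH007,JK0,326
WH007,LS7,797
WH007,QZ9,46
WH007,VL9,57
WH008,JK0,845
WH008,LS7,613
WH008,QZ9,139
WH008,VL9,754
WH009,JK0,836
WH009,LS7,543
WH009,QZ9,816
WH009,VL9,142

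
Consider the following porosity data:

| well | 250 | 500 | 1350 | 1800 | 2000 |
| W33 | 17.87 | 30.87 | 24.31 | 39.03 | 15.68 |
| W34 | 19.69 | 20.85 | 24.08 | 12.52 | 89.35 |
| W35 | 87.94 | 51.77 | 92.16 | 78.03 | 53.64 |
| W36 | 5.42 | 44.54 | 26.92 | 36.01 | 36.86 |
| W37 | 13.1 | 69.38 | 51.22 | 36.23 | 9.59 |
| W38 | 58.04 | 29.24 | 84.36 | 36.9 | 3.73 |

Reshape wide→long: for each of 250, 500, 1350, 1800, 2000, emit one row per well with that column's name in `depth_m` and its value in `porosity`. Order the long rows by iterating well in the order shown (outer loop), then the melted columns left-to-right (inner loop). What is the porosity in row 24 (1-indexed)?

36.23

30 rows total (6 × 5). Row 24: index ⌊(24-1)/5⌋ = 4 into well → W37; (24-1) mod 5 = 3 into the melted columns → 1800.
So row 24 is (W37, 1800, 36.23); porosity = 36.23.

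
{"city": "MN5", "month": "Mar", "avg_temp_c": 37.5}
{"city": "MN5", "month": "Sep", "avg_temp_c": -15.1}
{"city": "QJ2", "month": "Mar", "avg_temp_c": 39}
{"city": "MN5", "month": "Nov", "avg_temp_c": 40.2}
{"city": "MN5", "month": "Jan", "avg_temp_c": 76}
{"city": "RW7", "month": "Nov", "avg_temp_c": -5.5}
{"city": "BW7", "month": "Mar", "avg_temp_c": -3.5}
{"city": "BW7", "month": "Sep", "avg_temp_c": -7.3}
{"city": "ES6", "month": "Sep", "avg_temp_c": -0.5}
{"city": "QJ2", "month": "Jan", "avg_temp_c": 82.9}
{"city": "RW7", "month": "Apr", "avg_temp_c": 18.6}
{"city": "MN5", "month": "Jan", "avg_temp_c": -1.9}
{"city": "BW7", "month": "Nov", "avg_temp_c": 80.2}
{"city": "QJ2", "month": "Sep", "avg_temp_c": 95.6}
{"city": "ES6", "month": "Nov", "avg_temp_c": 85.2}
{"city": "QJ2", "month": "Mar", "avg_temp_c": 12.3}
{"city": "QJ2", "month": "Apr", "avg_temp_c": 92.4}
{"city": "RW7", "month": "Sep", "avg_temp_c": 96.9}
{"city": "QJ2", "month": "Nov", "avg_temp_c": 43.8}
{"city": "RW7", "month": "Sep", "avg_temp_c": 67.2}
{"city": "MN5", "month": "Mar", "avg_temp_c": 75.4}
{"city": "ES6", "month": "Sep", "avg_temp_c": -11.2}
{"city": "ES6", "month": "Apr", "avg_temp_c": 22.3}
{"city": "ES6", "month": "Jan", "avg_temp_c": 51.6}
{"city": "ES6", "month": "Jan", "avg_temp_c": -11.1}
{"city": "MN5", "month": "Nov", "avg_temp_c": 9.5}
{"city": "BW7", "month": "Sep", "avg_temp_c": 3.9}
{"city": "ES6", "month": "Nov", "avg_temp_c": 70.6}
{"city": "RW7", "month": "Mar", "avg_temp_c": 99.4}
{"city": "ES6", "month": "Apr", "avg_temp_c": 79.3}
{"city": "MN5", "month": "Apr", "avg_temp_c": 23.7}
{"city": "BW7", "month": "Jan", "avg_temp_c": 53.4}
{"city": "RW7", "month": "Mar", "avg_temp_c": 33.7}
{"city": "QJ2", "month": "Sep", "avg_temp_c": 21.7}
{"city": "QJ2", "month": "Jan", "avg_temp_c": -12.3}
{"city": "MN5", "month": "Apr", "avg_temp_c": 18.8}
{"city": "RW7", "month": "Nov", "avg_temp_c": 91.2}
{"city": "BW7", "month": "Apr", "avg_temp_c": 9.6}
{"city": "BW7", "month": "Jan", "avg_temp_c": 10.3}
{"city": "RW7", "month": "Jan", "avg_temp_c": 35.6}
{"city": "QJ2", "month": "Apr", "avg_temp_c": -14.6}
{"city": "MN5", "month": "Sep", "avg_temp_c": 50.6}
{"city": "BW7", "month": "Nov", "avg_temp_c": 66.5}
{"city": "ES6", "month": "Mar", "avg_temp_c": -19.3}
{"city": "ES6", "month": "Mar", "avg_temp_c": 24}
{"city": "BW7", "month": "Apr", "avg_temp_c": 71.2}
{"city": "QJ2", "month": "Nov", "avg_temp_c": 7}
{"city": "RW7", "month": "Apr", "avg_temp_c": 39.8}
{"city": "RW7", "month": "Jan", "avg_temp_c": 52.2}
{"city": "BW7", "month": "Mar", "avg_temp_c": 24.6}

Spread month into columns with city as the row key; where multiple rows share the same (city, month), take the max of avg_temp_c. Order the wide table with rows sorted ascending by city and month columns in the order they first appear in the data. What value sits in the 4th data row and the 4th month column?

With rows sorted ascending by city, row 4 is city=QJ2. month columns in first-appearance order: Mar, Sep, Nov, Jan, Apr; column 4 is Jan.
Long rows with city=QJ2, month=Jan: max(82.9, -12.3) = 82.9.

82.9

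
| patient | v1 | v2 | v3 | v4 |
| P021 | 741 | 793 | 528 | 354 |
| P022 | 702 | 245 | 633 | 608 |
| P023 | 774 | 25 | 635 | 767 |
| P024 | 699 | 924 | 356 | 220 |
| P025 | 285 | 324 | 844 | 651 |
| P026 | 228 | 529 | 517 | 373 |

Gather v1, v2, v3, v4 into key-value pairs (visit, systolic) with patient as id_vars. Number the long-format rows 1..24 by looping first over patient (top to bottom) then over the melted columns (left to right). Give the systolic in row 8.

24 rows total (6 × 4). Row 8: index ⌊(8-1)/4⌋ = 1 into patient → P022; (8-1) mod 4 = 3 into the melted columns → v4.
So row 8 is (P022, v4, 608); systolic = 608.

608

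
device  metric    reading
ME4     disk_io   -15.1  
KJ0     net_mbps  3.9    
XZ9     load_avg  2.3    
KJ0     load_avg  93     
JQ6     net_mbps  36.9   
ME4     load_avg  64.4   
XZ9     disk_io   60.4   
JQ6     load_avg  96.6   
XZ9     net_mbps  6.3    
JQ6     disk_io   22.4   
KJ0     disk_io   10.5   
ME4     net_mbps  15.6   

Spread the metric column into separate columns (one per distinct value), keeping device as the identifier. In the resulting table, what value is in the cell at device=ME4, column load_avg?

64.4

Wide layout: rows indexed by device, columns are the 3 distinct metric values (disk_io, net_mbps, load_avg).
Cell (device=ME4, metric=load_avg) draws from the long row where device=ME4 and metric=load_avg, which has reading=64.4.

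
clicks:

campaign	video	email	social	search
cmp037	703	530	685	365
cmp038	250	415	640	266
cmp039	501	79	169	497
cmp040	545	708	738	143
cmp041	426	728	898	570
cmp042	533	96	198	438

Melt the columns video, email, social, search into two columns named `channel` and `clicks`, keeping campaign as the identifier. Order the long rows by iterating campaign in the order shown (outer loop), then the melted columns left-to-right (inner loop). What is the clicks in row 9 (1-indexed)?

501

24 rows total (6 × 4). Row 9: index ⌊(9-1)/4⌋ = 2 into campaign → cmp039; (9-1) mod 4 = 0 into the melted columns → video.
So row 9 is (cmp039, video, 501); clicks = 501.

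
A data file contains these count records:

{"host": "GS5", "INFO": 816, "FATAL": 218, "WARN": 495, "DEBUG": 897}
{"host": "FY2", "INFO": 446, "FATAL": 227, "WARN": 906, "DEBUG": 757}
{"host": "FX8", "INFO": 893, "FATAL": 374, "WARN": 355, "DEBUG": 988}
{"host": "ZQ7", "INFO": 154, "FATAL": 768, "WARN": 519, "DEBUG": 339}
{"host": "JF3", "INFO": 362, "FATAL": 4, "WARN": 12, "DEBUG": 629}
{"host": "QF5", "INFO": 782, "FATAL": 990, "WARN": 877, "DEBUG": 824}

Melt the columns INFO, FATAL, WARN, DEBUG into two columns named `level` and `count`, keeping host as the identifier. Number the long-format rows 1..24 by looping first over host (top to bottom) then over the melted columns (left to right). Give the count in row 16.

24 rows total (6 × 4). Row 16: index ⌊(16-1)/4⌋ = 3 into host → ZQ7; (16-1) mod 4 = 3 into the melted columns → DEBUG.
So row 16 is (ZQ7, DEBUG, 339); count = 339.

339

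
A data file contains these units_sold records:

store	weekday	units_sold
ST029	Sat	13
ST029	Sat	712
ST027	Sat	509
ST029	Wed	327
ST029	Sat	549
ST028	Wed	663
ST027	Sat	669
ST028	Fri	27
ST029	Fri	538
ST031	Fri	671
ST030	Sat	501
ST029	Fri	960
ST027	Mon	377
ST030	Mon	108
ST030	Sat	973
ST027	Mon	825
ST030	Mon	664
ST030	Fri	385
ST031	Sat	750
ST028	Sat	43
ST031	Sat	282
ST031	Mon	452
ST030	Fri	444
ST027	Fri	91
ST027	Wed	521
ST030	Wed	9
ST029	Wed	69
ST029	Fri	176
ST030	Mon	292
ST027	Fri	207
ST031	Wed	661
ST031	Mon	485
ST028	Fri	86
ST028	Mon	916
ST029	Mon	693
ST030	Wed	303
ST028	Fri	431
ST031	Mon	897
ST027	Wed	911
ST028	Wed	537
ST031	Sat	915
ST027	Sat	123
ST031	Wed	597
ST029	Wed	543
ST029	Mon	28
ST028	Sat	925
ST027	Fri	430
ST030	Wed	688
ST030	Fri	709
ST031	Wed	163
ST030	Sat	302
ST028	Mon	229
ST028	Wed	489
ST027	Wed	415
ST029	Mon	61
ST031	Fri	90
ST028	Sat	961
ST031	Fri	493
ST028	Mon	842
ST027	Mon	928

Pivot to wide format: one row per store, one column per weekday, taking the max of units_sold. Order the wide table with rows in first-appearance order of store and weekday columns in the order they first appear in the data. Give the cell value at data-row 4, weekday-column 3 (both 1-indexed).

671

With rows in first-appearance order of store, row 4 is store=ST031. weekday columns in first-appearance order: Sat, Wed, Fri, Mon; column 3 is Fri.
Long rows with store=ST031, weekday=Fri: max(671, 90, 493) = 671.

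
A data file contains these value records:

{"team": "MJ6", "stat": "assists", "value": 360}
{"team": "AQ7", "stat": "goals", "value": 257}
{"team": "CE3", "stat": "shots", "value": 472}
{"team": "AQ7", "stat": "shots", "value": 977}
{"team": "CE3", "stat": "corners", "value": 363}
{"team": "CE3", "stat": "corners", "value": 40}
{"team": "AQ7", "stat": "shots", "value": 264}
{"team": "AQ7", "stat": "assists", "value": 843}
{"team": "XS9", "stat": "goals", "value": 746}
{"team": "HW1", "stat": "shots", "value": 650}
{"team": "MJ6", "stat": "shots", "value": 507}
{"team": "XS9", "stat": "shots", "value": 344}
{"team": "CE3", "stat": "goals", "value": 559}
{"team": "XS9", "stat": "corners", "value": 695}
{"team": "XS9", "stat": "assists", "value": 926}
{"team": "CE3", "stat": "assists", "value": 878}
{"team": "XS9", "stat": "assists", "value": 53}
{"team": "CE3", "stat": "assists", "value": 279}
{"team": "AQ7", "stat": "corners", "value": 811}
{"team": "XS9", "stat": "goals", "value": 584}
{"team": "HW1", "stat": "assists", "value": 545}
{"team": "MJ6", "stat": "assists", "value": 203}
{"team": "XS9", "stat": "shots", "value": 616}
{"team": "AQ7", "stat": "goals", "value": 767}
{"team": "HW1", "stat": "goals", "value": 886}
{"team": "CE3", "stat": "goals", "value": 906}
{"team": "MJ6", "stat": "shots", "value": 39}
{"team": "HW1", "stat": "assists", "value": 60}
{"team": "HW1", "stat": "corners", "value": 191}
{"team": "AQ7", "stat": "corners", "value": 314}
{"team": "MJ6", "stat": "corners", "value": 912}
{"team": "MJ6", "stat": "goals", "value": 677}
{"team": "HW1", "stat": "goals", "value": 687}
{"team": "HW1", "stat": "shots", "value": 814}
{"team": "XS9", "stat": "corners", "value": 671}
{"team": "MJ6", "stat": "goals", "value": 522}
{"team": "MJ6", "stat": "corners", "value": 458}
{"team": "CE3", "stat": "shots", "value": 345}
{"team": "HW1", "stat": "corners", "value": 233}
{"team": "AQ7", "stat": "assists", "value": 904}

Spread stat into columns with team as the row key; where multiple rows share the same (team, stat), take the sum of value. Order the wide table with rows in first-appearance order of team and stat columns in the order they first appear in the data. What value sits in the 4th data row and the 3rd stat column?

With rows in first-appearance order of team, row 4 is team=XS9. stat columns in first-appearance order: assists, goals, shots, corners; column 3 is shots.
Long rows with team=XS9, stat=shots: 344 + 616 = 960.

960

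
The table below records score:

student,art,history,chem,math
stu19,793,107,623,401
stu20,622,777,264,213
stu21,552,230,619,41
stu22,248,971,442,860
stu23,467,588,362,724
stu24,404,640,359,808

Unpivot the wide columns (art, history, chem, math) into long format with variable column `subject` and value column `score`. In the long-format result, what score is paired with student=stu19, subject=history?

107

Unpivoting turns each (student, wide-column) pair into one long row.
The wide cell at row stu19, column history holds 107, so the long row (stu19, history) has score=107.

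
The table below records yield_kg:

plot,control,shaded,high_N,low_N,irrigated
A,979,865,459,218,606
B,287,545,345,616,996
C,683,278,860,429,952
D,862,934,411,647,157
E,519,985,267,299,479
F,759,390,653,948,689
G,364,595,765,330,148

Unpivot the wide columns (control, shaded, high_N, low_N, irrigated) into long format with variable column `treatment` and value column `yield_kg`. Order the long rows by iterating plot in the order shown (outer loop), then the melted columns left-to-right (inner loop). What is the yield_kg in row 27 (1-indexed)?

35 rows total (7 × 5). Row 27: index ⌊(27-1)/5⌋ = 5 into plot → F; (27-1) mod 5 = 1 into the melted columns → shaded.
So row 27 is (F, shaded, 390); yield_kg = 390.

390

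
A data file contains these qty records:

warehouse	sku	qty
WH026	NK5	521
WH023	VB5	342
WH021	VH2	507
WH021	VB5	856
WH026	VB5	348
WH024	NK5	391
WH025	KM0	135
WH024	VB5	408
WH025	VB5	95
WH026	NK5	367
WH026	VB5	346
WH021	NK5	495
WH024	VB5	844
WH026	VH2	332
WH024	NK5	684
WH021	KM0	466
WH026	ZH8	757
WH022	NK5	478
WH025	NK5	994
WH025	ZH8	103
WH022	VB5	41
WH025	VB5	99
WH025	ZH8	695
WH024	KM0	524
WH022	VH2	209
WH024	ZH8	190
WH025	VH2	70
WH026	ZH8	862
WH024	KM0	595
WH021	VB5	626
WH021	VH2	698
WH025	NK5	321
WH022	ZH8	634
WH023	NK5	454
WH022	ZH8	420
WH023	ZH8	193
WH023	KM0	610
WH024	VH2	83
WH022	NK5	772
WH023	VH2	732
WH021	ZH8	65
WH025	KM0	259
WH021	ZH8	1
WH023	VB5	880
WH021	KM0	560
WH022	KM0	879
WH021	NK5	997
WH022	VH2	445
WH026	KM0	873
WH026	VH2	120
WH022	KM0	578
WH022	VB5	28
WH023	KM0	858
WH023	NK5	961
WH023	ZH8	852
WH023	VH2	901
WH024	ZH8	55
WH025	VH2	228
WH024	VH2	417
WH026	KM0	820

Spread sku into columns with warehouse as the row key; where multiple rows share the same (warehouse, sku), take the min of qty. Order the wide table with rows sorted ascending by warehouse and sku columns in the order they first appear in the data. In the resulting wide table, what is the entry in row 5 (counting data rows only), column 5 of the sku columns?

With rows sorted ascending by warehouse, row 5 is warehouse=WH025. sku columns in first-appearance order: NK5, VB5, VH2, KM0, ZH8; column 5 is ZH8.
Long rows with warehouse=WH025, sku=ZH8: min(103, 695) = 103.

103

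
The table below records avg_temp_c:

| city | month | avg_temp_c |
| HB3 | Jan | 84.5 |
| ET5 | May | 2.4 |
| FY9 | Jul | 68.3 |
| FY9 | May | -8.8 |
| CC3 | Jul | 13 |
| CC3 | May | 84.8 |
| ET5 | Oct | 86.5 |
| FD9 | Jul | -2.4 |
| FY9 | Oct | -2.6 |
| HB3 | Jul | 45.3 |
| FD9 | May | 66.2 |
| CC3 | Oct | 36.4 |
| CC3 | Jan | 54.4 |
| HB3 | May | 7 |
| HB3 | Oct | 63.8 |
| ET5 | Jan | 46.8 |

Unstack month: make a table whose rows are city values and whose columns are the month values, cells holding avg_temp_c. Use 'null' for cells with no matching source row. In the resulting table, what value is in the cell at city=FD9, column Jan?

No long-format row has city=FD9 and month=Jan, so the cell is null.

null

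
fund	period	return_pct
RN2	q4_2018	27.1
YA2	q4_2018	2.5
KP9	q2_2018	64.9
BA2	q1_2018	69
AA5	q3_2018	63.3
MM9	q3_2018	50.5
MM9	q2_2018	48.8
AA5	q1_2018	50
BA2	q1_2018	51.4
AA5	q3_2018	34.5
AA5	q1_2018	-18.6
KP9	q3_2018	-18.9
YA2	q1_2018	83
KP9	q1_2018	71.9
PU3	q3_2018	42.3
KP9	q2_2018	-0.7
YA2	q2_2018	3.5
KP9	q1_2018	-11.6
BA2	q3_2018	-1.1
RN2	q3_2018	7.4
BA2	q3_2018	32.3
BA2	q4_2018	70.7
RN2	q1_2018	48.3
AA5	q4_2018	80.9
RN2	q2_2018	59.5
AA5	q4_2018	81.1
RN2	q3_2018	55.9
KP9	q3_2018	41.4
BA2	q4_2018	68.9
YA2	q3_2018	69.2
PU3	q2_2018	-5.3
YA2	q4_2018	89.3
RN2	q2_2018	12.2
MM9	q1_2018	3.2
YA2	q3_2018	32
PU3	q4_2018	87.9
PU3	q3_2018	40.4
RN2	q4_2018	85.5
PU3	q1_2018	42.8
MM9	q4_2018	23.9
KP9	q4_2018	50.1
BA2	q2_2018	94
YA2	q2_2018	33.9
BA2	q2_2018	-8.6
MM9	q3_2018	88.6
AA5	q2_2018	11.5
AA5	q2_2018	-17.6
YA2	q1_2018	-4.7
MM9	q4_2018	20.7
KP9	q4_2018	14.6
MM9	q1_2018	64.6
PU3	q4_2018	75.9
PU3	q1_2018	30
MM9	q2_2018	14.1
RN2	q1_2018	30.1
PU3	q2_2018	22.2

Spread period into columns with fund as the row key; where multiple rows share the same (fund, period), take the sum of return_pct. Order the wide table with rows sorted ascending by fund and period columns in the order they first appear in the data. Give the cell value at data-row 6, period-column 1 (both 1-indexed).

112.6

With rows sorted ascending by fund, row 6 is fund=RN2. period columns in first-appearance order: q4_2018, q2_2018, q1_2018, q3_2018; column 1 is q4_2018.
Long rows with fund=RN2, period=q4_2018: 27.1 + 85.5 = 112.6.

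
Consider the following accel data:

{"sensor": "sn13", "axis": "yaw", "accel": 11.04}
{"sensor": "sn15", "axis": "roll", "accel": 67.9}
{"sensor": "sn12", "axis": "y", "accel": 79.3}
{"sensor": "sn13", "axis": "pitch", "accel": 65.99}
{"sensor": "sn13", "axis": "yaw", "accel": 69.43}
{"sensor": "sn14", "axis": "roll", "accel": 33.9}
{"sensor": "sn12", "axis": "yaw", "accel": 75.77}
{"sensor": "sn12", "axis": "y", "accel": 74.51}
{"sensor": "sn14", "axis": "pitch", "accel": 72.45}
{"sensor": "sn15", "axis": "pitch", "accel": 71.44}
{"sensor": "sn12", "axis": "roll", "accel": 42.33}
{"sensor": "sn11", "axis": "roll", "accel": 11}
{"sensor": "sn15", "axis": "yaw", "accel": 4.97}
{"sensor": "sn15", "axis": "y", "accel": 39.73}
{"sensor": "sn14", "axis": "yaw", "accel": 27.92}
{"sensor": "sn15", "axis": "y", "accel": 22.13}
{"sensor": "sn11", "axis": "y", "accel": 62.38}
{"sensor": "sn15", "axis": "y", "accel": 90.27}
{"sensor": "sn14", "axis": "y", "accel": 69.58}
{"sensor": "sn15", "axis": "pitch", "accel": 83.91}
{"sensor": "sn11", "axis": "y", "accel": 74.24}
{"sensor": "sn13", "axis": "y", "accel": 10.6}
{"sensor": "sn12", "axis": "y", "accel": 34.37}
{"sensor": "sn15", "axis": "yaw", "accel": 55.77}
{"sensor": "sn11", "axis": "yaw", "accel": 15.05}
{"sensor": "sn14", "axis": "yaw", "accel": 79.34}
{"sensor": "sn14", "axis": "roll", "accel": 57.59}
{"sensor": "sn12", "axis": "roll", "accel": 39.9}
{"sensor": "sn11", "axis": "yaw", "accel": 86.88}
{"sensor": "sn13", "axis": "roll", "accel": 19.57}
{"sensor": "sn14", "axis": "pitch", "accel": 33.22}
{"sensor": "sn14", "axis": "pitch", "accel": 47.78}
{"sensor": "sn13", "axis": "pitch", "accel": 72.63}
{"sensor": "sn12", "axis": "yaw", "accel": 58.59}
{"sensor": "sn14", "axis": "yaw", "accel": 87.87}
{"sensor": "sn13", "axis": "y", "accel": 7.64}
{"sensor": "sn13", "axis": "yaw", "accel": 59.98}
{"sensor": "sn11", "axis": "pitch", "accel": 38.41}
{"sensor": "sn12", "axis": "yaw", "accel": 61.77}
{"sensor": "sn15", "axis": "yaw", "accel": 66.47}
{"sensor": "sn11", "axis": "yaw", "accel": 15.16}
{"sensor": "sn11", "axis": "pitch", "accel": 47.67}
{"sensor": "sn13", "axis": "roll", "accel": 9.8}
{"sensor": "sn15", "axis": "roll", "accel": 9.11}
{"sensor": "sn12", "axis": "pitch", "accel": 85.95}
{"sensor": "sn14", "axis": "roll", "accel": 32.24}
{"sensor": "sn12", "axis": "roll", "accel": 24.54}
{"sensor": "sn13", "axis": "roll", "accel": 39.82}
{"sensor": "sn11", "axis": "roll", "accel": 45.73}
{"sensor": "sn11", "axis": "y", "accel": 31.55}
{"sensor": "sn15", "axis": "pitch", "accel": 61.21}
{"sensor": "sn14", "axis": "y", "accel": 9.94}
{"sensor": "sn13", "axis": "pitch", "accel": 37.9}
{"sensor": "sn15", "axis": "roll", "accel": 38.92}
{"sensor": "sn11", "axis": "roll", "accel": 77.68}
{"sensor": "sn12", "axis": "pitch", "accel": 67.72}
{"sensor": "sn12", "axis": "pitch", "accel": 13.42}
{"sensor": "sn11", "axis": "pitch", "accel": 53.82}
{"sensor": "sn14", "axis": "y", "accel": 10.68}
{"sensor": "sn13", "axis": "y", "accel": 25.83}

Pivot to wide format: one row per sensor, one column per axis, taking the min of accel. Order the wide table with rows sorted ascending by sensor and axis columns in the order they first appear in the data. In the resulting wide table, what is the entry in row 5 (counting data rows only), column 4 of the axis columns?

61.21

With rows sorted ascending by sensor, row 5 is sensor=sn15. axis columns in first-appearance order: yaw, roll, y, pitch; column 4 is pitch.
Long rows with sensor=sn15, axis=pitch: min(71.44, 83.91, 61.21) = 61.21.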